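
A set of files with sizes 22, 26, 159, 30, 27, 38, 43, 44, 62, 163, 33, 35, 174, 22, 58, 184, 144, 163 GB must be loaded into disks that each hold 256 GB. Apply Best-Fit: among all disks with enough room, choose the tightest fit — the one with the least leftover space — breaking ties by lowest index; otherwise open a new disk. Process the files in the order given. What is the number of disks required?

Put 22 GB in disk 1; 234 GB remain.
Put 26 GB in disk 1; 208 GB remain.
Put 159 GB in disk 1; 49 GB remain.
Put 30 GB in disk 1; 19 GB remain.
Put 27 GB in disk 2; 229 GB remain.
Put 38 GB in disk 2; 191 GB remain.
Put 43 GB in disk 2; 148 GB remain.
Put 44 GB in disk 2; 104 GB remain.
Put 62 GB in disk 2; 42 GB remain.
Put 163 GB in disk 3; 93 GB remain.
Put 33 GB in disk 2; 9 GB remain.
Put 35 GB in disk 3; 58 GB remain.
Put 174 GB in disk 4; 82 GB remain.
Put 22 GB in disk 3; 36 GB remain.
Put 58 GB in disk 4; 24 GB remain.
Put 184 GB in disk 5; 72 GB remain.
Put 144 GB in disk 6; 112 GB remain.
Put 163 GB in disk 7; 93 GB remain.
Final disks: [22,26,159,30] [27,38,43,44,62,33] [163,35,22] [174,58] [184] [144] [163].

7 disks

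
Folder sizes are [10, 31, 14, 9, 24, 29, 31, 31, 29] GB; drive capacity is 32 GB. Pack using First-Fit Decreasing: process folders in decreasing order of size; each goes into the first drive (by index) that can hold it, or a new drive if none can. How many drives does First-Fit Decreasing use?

Sorted descending: 31, 31, 31, 29, 29, 24, 14, 10, 9.
31 GB → drive 1 (remaining 1 GB)
31 GB → drive 2 (remaining 1 GB)
31 GB → drive 3 (remaining 1 GB)
29 GB → drive 4 (remaining 3 GB)
29 GB → drive 5 (remaining 3 GB)
24 GB → drive 6 (remaining 8 GB)
14 GB → drive 7 (remaining 18 GB)
10 GB → drive 7 (remaining 8 GB)
9 GB → drive 8 (remaining 23 GB)
Final drives: [31] [31] [31] [29] [29] [24] [14,10] [9].

8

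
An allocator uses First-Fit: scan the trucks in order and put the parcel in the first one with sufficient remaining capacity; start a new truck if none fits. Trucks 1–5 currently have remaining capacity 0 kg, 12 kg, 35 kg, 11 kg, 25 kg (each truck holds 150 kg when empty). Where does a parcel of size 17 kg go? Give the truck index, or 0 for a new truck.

Trucks with room: truck 3 (35 kg), truck 5 (25 kg).
The first with room is truck 3.

3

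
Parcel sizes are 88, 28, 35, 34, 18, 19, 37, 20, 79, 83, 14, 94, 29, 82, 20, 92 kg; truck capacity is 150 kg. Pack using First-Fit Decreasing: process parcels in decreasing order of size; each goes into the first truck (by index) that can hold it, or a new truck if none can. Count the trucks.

6

Sorted descending: 94, 92, 88, 83, 82, 79, 37, 35, 34, 29, 28, 20, 20, 19, 18, 14.
Put 94 kg in truck 1; 56 kg remain.
Put 92 kg in truck 2; 58 kg remain.
Put 88 kg in truck 3; 62 kg remain.
Put 83 kg in truck 4; 67 kg remain.
Put 82 kg in truck 5; 68 kg remain.
Put 79 kg in truck 6; 71 kg remain.
Put 37 kg in truck 1; 19 kg remain.
Put 35 kg in truck 2; 23 kg remain.
Put 34 kg in truck 3; 28 kg remain.
Put 29 kg in truck 4; 38 kg remain.
Put 28 kg in truck 3; 0 kg remain.
Put 20 kg in truck 2; 3 kg remain.
Put 20 kg in truck 4; 18 kg remain.
Put 19 kg in truck 1; 0 kg remain.
Put 18 kg in truck 4; 0 kg remain.
Put 14 kg in truck 5; 54 kg remain.
Final trucks: [94,37,19] [92,35,20] [88,34,28] [83,29,20,18] [82,14] [79].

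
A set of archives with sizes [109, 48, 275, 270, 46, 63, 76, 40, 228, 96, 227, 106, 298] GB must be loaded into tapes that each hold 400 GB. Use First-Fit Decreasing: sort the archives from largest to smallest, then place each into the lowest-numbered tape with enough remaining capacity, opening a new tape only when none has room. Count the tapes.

Sorted descending: 298, 275, 270, 228, 227, 109, 106, 96, 76, 63, 48, 46, 40.
298 GB → tape 1 (remaining 102 GB)
275 GB → tape 2 (remaining 125 GB)
270 GB → tape 3 (remaining 130 GB)
228 GB → tape 4 (remaining 172 GB)
227 GB → tape 5 (remaining 173 GB)
109 GB → tape 2 (remaining 16 GB)
106 GB → tape 3 (remaining 24 GB)
96 GB → tape 1 (remaining 6 GB)
76 GB → tape 4 (remaining 96 GB)
63 GB → tape 4 (remaining 33 GB)
48 GB → tape 5 (remaining 125 GB)
46 GB → tape 5 (remaining 79 GB)
40 GB → tape 5 (remaining 39 GB)
Final tapes: [298,96] [275,109] [270,106] [228,76,63] [227,48,46,40].

5 tapes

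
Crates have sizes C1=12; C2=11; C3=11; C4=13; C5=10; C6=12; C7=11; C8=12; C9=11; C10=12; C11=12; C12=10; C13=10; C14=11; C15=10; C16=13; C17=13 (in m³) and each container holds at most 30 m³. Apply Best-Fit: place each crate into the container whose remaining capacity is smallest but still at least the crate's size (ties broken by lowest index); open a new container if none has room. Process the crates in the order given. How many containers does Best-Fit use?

9 containers

C1 (12 m³) → container 1 (remaining 18 m³)
C2 (11 m³) → container 1 (remaining 7 m³)
C3 (11 m³) → container 2 (remaining 19 m³)
C4 (13 m³) → container 2 (remaining 6 m³)
C5 (10 m³) → container 3 (remaining 20 m³)
C6 (12 m³) → container 3 (remaining 8 m³)
C7 (11 m³) → container 4 (remaining 19 m³)
C8 (12 m³) → container 4 (remaining 7 m³)
C9 (11 m³) → container 5 (remaining 19 m³)
C10 (12 m³) → container 5 (remaining 7 m³)
C11 (12 m³) → container 6 (remaining 18 m³)
C12 (10 m³) → container 6 (remaining 8 m³)
C13 (10 m³) → container 7 (remaining 20 m³)
C14 (11 m³) → container 7 (remaining 9 m³)
C15 (10 m³) → container 8 (remaining 20 m³)
C16 (13 m³) → container 8 (remaining 7 m³)
C17 (13 m³) → container 9 (remaining 17 m³)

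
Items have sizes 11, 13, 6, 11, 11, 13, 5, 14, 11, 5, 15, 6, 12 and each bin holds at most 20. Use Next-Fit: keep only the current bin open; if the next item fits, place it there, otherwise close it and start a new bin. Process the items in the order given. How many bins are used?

9 bins

11 → bin 1 (remaining 9)
13 → bin 2 (remaining 7)
6 → bin 2 (remaining 1)
11 → bin 3 (remaining 9)
11 → bin 4 (remaining 9)
13 → bin 5 (remaining 7)
5 → bin 5 (remaining 2)
14 → bin 6 (remaining 6)
11 → bin 7 (remaining 9)
5 → bin 7 (remaining 4)
15 → bin 8 (remaining 5)
6 → bin 9 (remaining 14)
12 → bin 9 (remaining 2)
Final bins: [11] [13,6] [11] [11] [13,5] [14] [11,5] [15] [6,12].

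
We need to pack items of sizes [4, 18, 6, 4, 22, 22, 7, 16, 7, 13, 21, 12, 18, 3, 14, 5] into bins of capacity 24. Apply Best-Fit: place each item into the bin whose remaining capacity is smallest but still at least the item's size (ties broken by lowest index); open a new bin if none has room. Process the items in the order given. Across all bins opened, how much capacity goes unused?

Put 4 in bin 1; 20 remain.
Put 18 in bin 1; 2 remain.
Put 6 in bin 2; 18 remain.
Put 4 in bin 2; 14 remain.
Put 22 in bin 3; 2 remain.
Put 22 in bin 4; 2 remain.
Put 7 in bin 2; 7 remain.
Put 16 in bin 5; 8 remain.
Put 7 in bin 2; 0 remain.
Put 13 in bin 6; 11 remain.
Put 21 in bin 7; 3 remain.
Put 12 in bin 8; 12 remain.
Put 18 in bin 9; 6 remain.
Put 3 in bin 7; 0 remain.
Put 14 in bin 10; 10 remain.
Put 5 in bin 9; 1 remain.
10 bins × 24 = 240; used 192; unused 48.

48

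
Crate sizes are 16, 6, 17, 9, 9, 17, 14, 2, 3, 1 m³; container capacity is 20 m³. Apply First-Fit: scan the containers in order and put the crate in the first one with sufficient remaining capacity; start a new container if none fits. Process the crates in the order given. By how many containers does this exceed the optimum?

1

First-Fit: [16,2,1] [6,9,3] [17] [9] [17] [14] → 6 containers.
Total size 94 m³; any packing needs at least ⌈94/20⌉ = 5 containers.
An optimal packing achieves that bound: [17,3] [17,2,1] [16] [14,6] [9,9] → 5 containers.
Excess: 6 − 5 = 1.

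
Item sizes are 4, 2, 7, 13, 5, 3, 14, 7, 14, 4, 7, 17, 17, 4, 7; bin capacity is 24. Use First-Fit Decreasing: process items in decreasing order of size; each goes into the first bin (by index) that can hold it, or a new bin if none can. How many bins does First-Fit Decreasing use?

6 bins

Sorted descending: 17, 17, 14, 14, 13, 7, 7, 7, 7, 5, 4, 4, 4, 3, 2.
Put 17 in bin 1; 7 remain.
Put 17 in bin 2; 7 remain.
Put 14 in bin 3; 10 remain.
Put 14 in bin 4; 10 remain.
Put 13 in bin 5; 11 remain.
Put 7 in bin 1; 0 remain.
Put 7 in bin 2; 0 remain.
Put 7 in bin 3; 3 remain.
Put 7 in bin 4; 3 remain.
Put 5 in bin 5; 6 remain.
Put 4 in bin 5; 2 remain.
Put 4 in bin 6; 20 remain.
Put 4 in bin 6; 16 remain.
Put 3 in bin 3; 0 remain.
Put 2 in bin 4; 1 remain.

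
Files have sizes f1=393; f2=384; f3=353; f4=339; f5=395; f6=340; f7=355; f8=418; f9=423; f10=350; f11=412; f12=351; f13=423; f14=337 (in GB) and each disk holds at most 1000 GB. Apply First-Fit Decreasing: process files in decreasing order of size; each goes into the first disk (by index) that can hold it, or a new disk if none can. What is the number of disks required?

Sorted descending: 423, 423, 418, 412, 395, 393, 384, 355, 353, 351, 350, 340, 339, 337.
Put 423 GB in disk 1; 577 GB remain.
Put 423 GB in disk 1; 154 GB remain.
Put 418 GB in disk 2; 582 GB remain.
Put 412 GB in disk 2; 170 GB remain.
Put 395 GB in disk 3; 605 GB remain.
Put 393 GB in disk 3; 212 GB remain.
Put 384 GB in disk 4; 616 GB remain.
Put 355 GB in disk 4; 261 GB remain.
Put 353 GB in disk 5; 647 GB remain.
Put 351 GB in disk 5; 296 GB remain.
Put 350 GB in disk 6; 650 GB remain.
Put 340 GB in disk 6; 310 GB remain.
Put 339 GB in disk 7; 661 GB remain.
Put 337 GB in disk 7; 324 GB remain.
Final disks: [423,423] [418,412] [395,393] [384,355] [353,351] [350,340] [339,337].

7 disks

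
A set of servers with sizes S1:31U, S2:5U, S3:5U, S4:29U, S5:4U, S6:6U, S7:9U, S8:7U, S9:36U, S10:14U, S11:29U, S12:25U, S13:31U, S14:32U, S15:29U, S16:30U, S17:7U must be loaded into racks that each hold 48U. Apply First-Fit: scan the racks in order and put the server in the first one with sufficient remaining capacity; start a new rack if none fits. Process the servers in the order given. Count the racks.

S1 (31U) → rack 1 (remaining 17U)
S2 (5U) → rack 1 (remaining 12U)
S3 (5U) → rack 1 (remaining 7U)
S4 (29U) → rack 2 (remaining 19U)
S5 (4U) → rack 1 (remaining 3U)
S6 (6U) → rack 2 (remaining 13U)
S7 (9U) → rack 2 (remaining 4U)
S8 (7U) → rack 3 (remaining 41U)
S9 (36U) → rack 3 (remaining 5U)
S10 (14U) → rack 4 (remaining 34U)
S11 (29U) → rack 4 (remaining 5U)
S12 (25U) → rack 5 (remaining 23U)
S13 (31U) → rack 6 (remaining 17U)
S14 (32U) → rack 7 (remaining 16U)
S15 (29U) → rack 8 (remaining 19U)
S16 (30U) → rack 9 (remaining 18U)
S17 (7U) → rack 5 (remaining 16U)

9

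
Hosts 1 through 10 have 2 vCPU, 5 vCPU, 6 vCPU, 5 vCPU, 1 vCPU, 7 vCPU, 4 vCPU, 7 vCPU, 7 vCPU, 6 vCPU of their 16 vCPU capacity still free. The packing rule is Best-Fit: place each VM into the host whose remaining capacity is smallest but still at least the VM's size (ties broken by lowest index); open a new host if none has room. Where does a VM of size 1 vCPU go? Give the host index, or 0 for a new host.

5

Hosts with room: host 1 (2 vCPU), host 2 (5 vCPU), host 3 (6 vCPU), host 4 (5 vCPU), host 5 (1 vCPU), host 6 (7 vCPU), host 7 (4 vCPU), host 8 (7 vCPU), host 9 (7 vCPU), host 10 (6 vCPU).
Tightest fit is host 5 with 1 vCPU free.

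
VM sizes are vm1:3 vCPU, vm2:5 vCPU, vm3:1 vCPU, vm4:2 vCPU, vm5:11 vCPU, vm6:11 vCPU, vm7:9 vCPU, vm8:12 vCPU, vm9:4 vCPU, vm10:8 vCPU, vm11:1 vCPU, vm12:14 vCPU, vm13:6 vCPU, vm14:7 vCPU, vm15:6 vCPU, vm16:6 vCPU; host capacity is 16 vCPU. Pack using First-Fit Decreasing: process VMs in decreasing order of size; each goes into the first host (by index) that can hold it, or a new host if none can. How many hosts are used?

7 hosts

Sorted descending: 14, 12, 11, 11, 9, 8, 7, 6, 6, 6, 5, 4, 3, 2, 1, 1.
14 vCPU → host 1 (remaining 2 vCPU)
12 vCPU → host 2 (remaining 4 vCPU)
11 vCPU → host 3 (remaining 5 vCPU)
11 vCPU → host 4 (remaining 5 vCPU)
9 vCPU → host 5 (remaining 7 vCPU)
8 vCPU → host 6 (remaining 8 vCPU)
7 vCPU → host 5 (remaining 0 vCPU)
6 vCPU → host 6 (remaining 2 vCPU)
6 vCPU → host 7 (remaining 10 vCPU)
6 vCPU → host 7 (remaining 4 vCPU)
5 vCPU → host 3 (remaining 0 vCPU)
4 vCPU → host 2 (remaining 0 vCPU)
3 vCPU → host 4 (remaining 2 vCPU)
2 vCPU → host 1 (remaining 0 vCPU)
1 vCPU → host 4 (remaining 1 vCPU)
1 vCPU → host 4 (remaining 0 vCPU)
Final hosts: [14,2] [12,4] [11,5] [11,3,1,1] [9,7] [8,6] [6,6].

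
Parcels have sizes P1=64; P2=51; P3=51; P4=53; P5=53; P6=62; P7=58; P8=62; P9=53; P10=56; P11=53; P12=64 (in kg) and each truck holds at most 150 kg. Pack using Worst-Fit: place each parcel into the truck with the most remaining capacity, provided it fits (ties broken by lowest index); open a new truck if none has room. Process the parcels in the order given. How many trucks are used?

P1 (64 kg) → truck 1 (remaining 86 kg)
P2 (51 kg) → truck 1 (remaining 35 kg)
P3 (51 kg) → truck 2 (remaining 99 kg)
P4 (53 kg) → truck 2 (remaining 46 kg)
P5 (53 kg) → truck 3 (remaining 97 kg)
P6 (62 kg) → truck 3 (remaining 35 kg)
P7 (58 kg) → truck 4 (remaining 92 kg)
P8 (62 kg) → truck 4 (remaining 30 kg)
P9 (53 kg) → truck 5 (remaining 97 kg)
P10 (56 kg) → truck 5 (remaining 41 kg)
P11 (53 kg) → truck 6 (remaining 97 kg)
P12 (64 kg) → truck 6 (remaining 33 kg)
Final trucks: [64,51] [51,53] [53,62] [58,62] [53,56] [53,64].

6 trucks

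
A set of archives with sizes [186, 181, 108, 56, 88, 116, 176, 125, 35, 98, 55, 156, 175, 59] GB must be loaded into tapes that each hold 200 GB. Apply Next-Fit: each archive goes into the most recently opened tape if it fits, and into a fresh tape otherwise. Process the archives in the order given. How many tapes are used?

11

tape 1: place 186 GB, 14 GB left
tape 2: place 181 GB, 19 GB left
tape 3: place 108 GB, 92 GB left
tape 3: place 56 GB, 36 GB left
tape 4: place 88 GB, 112 GB left
tape 5: place 116 GB, 84 GB left
tape 6: place 176 GB, 24 GB left
tape 7: place 125 GB, 75 GB left
tape 7: place 35 GB, 40 GB left
tape 8: place 98 GB, 102 GB left
tape 8: place 55 GB, 47 GB left
tape 9: place 156 GB, 44 GB left
tape 10: place 175 GB, 25 GB left
tape 11: place 59 GB, 141 GB left
Final tapes: [186] [181] [108,56] [88] [116] [176] [125,35] [98,55] [156] [175] [59].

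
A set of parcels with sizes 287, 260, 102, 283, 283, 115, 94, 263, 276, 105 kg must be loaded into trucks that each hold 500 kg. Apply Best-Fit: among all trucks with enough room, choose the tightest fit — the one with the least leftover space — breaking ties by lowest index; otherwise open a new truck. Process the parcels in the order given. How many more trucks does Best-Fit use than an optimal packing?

Best-Fit: [287,102,105] [260] [283,115,94] [283] [263] [276] → 6 trucks.
6 parcels exceed 250 kg (half the capacity), and no two of those can share a truck, so at least 6 trucks are needed.
So 6 is already optimal.

0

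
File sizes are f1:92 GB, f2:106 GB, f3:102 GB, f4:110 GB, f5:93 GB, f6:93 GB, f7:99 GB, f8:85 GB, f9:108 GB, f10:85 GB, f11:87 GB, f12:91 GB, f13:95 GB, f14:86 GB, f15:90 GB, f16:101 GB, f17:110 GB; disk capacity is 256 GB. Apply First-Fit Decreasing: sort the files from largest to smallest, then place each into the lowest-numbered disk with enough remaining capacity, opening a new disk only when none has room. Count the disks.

8

Sorted descending: 110, 110, 108, 106, 102, 101, 99, 95, 93, 93, 92, 91, 90, 87, 86, 85, 85.
110 GB → disk 1 (remaining 146 GB)
110 GB → disk 1 (remaining 36 GB)
108 GB → disk 2 (remaining 148 GB)
106 GB → disk 2 (remaining 42 GB)
102 GB → disk 3 (remaining 154 GB)
101 GB → disk 3 (remaining 53 GB)
99 GB → disk 4 (remaining 157 GB)
95 GB → disk 4 (remaining 62 GB)
93 GB → disk 5 (remaining 163 GB)
93 GB → disk 5 (remaining 70 GB)
92 GB → disk 6 (remaining 164 GB)
91 GB → disk 6 (remaining 73 GB)
90 GB → disk 7 (remaining 166 GB)
87 GB → disk 7 (remaining 79 GB)
86 GB → disk 8 (remaining 170 GB)
85 GB → disk 8 (remaining 85 GB)
85 GB → disk 8 (remaining 0 GB)
Final disks: [110,110] [108,106] [102,101] [99,95] [93,93] [92,91] [90,87] [86,85,85].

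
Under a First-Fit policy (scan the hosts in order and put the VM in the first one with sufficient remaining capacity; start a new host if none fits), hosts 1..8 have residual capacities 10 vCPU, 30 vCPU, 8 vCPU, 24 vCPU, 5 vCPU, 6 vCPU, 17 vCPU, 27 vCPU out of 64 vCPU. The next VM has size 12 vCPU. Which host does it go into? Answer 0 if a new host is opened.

Hosts with room: host 2 (30 vCPU), host 4 (24 vCPU), host 7 (17 vCPU), host 8 (27 vCPU).
The first with room is host 2.

2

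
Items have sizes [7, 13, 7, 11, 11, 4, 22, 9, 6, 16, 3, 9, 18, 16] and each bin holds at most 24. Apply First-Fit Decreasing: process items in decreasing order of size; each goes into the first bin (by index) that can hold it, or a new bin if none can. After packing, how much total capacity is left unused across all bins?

Sorted descending: 22, 18, 16, 16, 13, 11, 11, 9, 9, 7, 7, 6, 4, 3.
22 → bin 1 (remaining 2)
18 → bin 2 (remaining 6)
16 → bin 3 (remaining 8)
16 → bin 4 (remaining 8)
13 → bin 5 (remaining 11)
11 → bin 5 (remaining 0)
11 → bin 6 (remaining 13)
9 → bin 6 (remaining 4)
9 → bin 7 (remaining 15)
7 → bin 3 (remaining 1)
7 → bin 4 (remaining 1)
6 → bin 2 (remaining 0)
4 → bin 6 (remaining 0)
3 → bin 7 (remaining 12)
7 bins × 24 = 168; used 152; unused 16.

16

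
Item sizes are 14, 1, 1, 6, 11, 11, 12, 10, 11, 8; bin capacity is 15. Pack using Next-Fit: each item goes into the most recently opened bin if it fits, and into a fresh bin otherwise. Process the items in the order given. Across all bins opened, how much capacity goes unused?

14 → bin 1 (remaining 1)
1 → bin 1 (remaining 0)
1 → bin 2 (remaining 14)
6 → bin 2 (remaining 8)
11 → bin 3 (remaining 4)
11 → bin 4 (remaining 4)
12 → bin 5 (remaining 3)
10 → bin 6 (remaining 5)
11 → bin 7 (remaining 4)
8 → bin 8 (remaining 7)
8 bins × 15 = 120; used 85; unused 35.

35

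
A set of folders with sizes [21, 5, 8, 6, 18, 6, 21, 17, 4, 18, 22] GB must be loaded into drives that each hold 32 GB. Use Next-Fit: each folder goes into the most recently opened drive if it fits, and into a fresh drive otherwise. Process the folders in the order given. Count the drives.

6

21 GB → drive 1 (remaining 11 GB)
5 GB → drive 1 (remaining 6 GB)
8 GB → drive 2 (remaining 24 GB)
6 GB → drive 2 (remaining 18 GB)
18 GB → drive 2 (remaining 0 GB)
6 GB → drive 3 (remaining 26 GB)
21 GB → drive 3 (remaining 5 GB)
17 GB → drive 4 (remaining 15 GB)
4 GB → drive 4 (remaining 11 GB)
18 GB → drive 5 (remaining 14 GB)
22 GB → drive 6 (remaining 10 GB)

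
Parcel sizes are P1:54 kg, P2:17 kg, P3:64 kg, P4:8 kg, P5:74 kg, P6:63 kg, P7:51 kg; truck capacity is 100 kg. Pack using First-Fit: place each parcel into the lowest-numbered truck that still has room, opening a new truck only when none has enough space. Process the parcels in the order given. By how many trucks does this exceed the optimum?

0

First-Fit: [54,17,8] [64] [74] [63] [51] → 5 trucks.
5 parcels exceed 50 kg (half the capacity), and no two of those can share a truck, so at least 5 trucks are needed.
So 5 is already optimal.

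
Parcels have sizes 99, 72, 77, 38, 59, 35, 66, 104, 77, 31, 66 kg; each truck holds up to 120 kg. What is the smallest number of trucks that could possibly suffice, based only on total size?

Total size = 99 + 72 + 77 + 38 + 59 + 35 + 66 + 104 + 77 + 31 + 66 = 724 kg.
⌈724 / 120⌉ = 7.

7 trucks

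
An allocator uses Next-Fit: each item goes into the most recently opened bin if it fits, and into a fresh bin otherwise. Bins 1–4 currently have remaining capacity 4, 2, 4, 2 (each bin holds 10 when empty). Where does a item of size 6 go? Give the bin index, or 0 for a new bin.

Next-Fit only looks at bin 4, which has 2 free.
6 does not fit, so a new bin is opened.

0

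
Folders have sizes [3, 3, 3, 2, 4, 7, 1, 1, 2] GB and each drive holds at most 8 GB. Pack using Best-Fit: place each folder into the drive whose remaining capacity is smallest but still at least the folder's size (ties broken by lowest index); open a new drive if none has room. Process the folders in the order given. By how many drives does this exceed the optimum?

Best-Fit: [3,3,2] [3,4,1] [7,1] [2] → 4 drives.
Total size 26 GB; any packing needs at least ⌈26/8⌉ = 4 drives.
So 4 is already optimal.

0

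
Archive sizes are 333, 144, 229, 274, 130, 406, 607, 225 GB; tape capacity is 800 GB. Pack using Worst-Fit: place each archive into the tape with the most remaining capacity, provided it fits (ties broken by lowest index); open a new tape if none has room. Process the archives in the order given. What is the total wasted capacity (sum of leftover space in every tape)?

tape 1: place 333 GB, 467 GB left
tape 1: place 144 GB, 323 GB left
tape 1: place 229 GB, 94 GB left
tape 2: place 274 GB, 526 GB left
tape 2: place 130 GB, 396 GB left
tape 3: place 406 GB, 394 GB left
tape 4: place 607 GB, 193 GB left
tape 2: place 225 GB, 171 GB left
4 tapes × 800 GB = 3200 GB; used 2348 GB; unused 852 GB.

852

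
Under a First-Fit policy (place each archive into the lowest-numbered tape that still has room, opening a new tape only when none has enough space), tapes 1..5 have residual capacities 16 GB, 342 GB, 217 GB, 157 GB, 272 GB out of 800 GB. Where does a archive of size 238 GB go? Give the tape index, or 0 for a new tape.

Tapes with room: tape 2 (342 GB), tape 5 (272 GB).
The first with room is tape 2.

2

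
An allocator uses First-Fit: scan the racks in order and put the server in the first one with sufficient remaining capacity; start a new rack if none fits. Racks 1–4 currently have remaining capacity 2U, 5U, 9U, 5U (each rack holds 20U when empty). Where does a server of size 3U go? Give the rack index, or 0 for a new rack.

2

Racks with room: rack 2 (5U), rack 3 (9U), rack 4 (5U).
The first with room is rack 2.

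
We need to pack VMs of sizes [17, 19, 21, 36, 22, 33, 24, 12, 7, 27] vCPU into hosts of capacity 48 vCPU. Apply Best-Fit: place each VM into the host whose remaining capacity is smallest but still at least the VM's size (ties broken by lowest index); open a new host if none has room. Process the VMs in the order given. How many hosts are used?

6

host 1: place 17 vCPU, 31 vCPU left
host 1: place 19 vCPU, 12 vCPU left
host 2: place 21 vCPU, 27 vCPU left
host 3: place 36 vCPU, 12 vCPU left
host 2: place 22 vCPU, 5 vCPU left
host 4: place 33 vCPU, 15 vCPU left
host 5: place 24 vCPU, 24 vCPU left
host 1: place 12 vCPU, 0 vCPU left
host 3: place 7 vCPU, 5 vCPU left
host 6: place 27 vCPU, 21 vCPU left
Final hosts: [17,19,12] [21,22] [36,7] [33] [24] [27].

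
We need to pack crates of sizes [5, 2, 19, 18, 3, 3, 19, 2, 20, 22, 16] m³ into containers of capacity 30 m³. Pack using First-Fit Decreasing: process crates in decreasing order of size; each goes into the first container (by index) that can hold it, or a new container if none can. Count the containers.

6 containers

Sorted descending: 22, 20, 19, 19, 18, 16, 5, 3, 3, 2, 2.
container 1: place 22 m³, 8 m³ left
container 2: place 20 m³, 10 m³ left
container 3: place 19 m³, 11 m³ left
container 4: place 19 m³, 11 m³ left
container 5: place 18 m³, 12 m³ left
container 6: place 16 m³, 14 m³ left
container 1: place 5 m³, 3 m³ left
container 1: place 3 m³, 0 m³ left
container 2: place 3 m³, 7 m³ left
container 2: place 2 m³, 5 m³ left
container 2: place 2 m³, 3 m³ left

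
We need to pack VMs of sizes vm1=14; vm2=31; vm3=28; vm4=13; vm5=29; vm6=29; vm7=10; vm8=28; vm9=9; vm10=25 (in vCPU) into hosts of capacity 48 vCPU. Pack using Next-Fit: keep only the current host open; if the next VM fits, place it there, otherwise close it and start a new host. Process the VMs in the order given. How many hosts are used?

6

host 1: place vm1 (14 vCPU), 34 vCPU left
host 1: place vm2 (31 vCPU), 3 vCPU left
host 2: place vm3 (28 vCPU), 20 vCPU left
host 2: place vm4 (13 vCPU), 7 vCPU left
host 3: place vm5 (29 vCPU), 19 vCPU left
host 4: place vm6 (29 vCPU), 19 vCPU left
host 4: place vm7 (10 vCPU), 9 vCPU left
host 5: place vm8 (28 vCPU), 20 vCPU left
host 5: place vm9 (9 vCPU), 11 vCPU left
host 6: place vm10 (25 vCPU), 23 vCPU left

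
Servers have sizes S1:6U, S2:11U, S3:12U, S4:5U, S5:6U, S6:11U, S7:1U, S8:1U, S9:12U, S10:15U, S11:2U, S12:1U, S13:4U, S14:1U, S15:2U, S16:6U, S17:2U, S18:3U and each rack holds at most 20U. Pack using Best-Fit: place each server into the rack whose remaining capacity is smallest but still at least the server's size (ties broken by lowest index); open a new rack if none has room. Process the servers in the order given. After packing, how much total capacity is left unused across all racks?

19

S1 (6U) → rack 1 (remaining 14U)
S2 (11U) → rack 1 (remaining 3U)
S3 (12U) → rack 2 (remaining 8U)
S4 (5U) → rack 2 (remaining 3U)
S5 (6U) → rack 3 (remaining 14U)
S6 (11U) → rack 3 (remaining 3U)
S7 (1U) → rack 1 (remaining 2U)
S8 (1U) → rack 1 (remaining 1U)
S9 (12U) → rack 4 (remaining 8U)
S10 (15U) → rack 5 (remaining 5U)
S11 (2U) → rack 2 (remaining 1U)
S12 (1U) → rack 1 (remaining 0U)
S13 (4U) → rack 5 (remaining 1U)
S14 (1U) → rack 2 (remaining 0U)
S15 (2U) → rack 3 (remaining 1U)
S16 (6U) → rack 4 (remaining 2U)
S17 (2U) → rack 4 (remaining 0U)
S18 (3U) → rack 6 (remaining 17U)
6 racks × 20U = 120U; used 101U; unused 19U.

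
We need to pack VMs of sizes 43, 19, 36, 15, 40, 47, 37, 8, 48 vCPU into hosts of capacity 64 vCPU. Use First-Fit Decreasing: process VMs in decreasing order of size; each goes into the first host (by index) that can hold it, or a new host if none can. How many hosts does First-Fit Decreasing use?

Sorted descending: 48, 47, 43, 40, 37, 36, 19, 15, 8.
48 vCPU → host 1 (remaining 16 vCPU)
47 vCPU → host 2 (remaining 17 vCPU)
43 vCPU → host 3 (remaining 21 vCPU)
40 vCPU → host 4 (remaining 24 vCPU)
37 vCPU → host 5 (remaining 27 vCPU)
36 vCPU → host 6 (remaining 28 vCPU)
19 vCPU → host 3 (remaining 2 vCPU)
15 vCPU → host 1 (remaining 1 vCPU)
8 vCPU → host 2 (remaining 9 vCPU)
Final hosts: [48,15] [47,8] [43,19] [40] [37] [36].

6 hosts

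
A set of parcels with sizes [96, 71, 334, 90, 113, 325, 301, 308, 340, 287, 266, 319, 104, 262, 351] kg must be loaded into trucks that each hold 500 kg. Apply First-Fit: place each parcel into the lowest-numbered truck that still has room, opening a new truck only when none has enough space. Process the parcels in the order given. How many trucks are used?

truck 1: place 96 kg, 404 kg left
truck 1: place 71 kg, 333 kg left
truck 2: place 334 kg, 166 kg left
truck 1: place 90 kg, 243 kg left
truck 1: place 113 kg, 130 kg left
truck 3: place 325 kg, 175 kg left
truck 4: place 301 kg, 199 kg left
truck 5: place 308 kg, 192 kg left
truck 6: place 340 kg, 160 kg left
truck 7: place 287 kg, 213 kg left
truck 8: place 266 kg, 234 kg left
truck 9: place 319 kg, 181 kg left
truck 1: place 104 kg, 26 kg left
truck 10: place 262 kg, 238 kg left
truck 11: place 351 kg, 149 kg left
Final trucks: [96,71,90,113,104] [334] [325] [301] [308] [340] [287] [266] [319] [262] [351].

11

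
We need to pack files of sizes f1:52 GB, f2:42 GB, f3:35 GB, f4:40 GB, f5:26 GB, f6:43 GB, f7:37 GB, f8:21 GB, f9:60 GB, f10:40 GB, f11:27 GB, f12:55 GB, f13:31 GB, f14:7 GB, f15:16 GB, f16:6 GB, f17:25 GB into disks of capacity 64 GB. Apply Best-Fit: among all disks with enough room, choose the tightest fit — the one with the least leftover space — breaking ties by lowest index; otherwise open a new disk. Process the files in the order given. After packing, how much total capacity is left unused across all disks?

Put f1 (52 GB) in disk 1; 12 GB remain.
Put f2 (42 GB) in disk 2; 22 GB remain.
Put f3 (35 GB) in disk 3; 29 GB remain.
Put f4 (40 GB) in disk 4; 24 GB remain.
Put f5 (26 GB) in disk 3; 3 GB remain.
Put f6 (43 GB) in disk 5; 21 GB remain.
Put f7 (37 GB) in disk 6; 27 GB remain.
Put f8 (21 GB) in disk 5; 0 GB remain.
Put f9 (60 GB) in disk 7; 4 GB remain.
Put f10 (40 GB) in disk 8; 24 GB remain.
Put f11 (27 GB) in disk 6; 0 GB remain.
Put f12 (55 GB) in disk 9; 9 GB remain.
Put f13 (31 GB) in disk 10; 33 GB remain.
Put f14 (7 GB) in disk 9; 2 GB remain.
Put f15 (16 GB) in disk 2; 6 GB remain.
Put f16 (6 GB) in disk 2; 0 GB remain.
Put f17 (25 GB) in disk 10; 8 GB remain.
10 disks × 64 GB = 640 GB; used 563 GB; unused 77 GB.

77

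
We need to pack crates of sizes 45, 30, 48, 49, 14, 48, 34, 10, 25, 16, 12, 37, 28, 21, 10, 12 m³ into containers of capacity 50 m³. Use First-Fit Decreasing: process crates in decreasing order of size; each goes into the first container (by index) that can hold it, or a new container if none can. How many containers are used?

Sorted descending: 49, 48, 48, 45, 37, 34, 30, 28, 25, 21, 16, 14, 12, 12, 10, 10.
container 1: place 49 m³, 1 m³ left
container 2: place 48 m³, 2 m³ left
container 3: place 48 m³, 2 m³ left
container 4: place 45 m³, 5 m³ left
container 5: place 37 m³, 13 m³ left
container 6: place 34 m³, 16 m³ left
container 7: place 30 m³, 20 m³ left
container 8: place 28 m³, 22 m³ left
container 9: place 25 m³, 25 m³ left
container 8: place 21 m³, 1 m³ left
container 6: place 16 m³, 0 m³ left
container 7: place 14 m³, 6 m³ left
container 5: place 12 m³, 1 m³ left
container 9: place 12 m³, 13 m³ left
container 9: place 10 m³, 3 m³ left
container 10: place 10 m³, 40 m³ left

10 containers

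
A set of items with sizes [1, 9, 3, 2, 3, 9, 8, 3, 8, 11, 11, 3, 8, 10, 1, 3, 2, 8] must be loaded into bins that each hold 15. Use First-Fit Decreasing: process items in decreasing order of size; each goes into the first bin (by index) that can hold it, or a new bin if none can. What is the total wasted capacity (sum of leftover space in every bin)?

32

Sorted descending: 11, 11, 10, 9, 9, 8, 8, 8, 8, 3, 3, 3, 3, 3, 2, 2, 1, 1.
Put 11 in bin 1; 4 remain.
Put 11 in bin 2; 4 remain.
Put 10 in bin 3; 5 remain.
Put 9 in bin 4; 6 remain.
Put 9 in bin 5; 6 remain.
Put 8 in bin 6; 7 remain.
Put 8 in bin 7; 7 remain.
Put 8 in bin 8; 7 remain.
Put 8 in bin 9; 7 remain.
Put 3 in bin 1; 1 remain.
Put 3 in bin 2; 1 remain.
Put 3 in bin 3; 2 remain.
Put 3 in bin 4; 3 remain.
Put 3 in bin 4; 0 remain.
Put 2 in bin 3; 0 remain.
Put 2 in bin 5; 4 remain.
Put 1 in bin 1; 0 remain.
Put 1 in bin 2; 0 remain.
9 bins × 15 = 135; used 103; unused 32.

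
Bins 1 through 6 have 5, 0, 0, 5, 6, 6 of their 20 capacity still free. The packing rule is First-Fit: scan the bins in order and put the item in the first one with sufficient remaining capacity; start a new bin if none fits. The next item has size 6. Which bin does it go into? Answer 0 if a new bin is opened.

Bins with room: bin 5 (6), bin 6 (6).
The first with room is bin 5.

5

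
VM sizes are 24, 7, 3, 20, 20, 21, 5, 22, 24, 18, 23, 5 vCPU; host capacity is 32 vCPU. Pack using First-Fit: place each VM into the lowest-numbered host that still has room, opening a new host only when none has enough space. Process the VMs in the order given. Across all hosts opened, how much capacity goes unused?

64

24 vCPU → host 1 (remaining 8 vCPU)
7 vCPU → host 1 (remaining 1 vCPU)
3 vCPU → host 2 (remaining 29 vCPU)
20 vCPU → host 2 (remaining 9 vCPU)
20 vCPU → host 3 (remaining 12 vCPU)
21 vCPU → host 4 (remaining 11 vCPU)
5 vCPU → host 2 (remaining 4 vCPU)
22 vCPU → host 5 (remaining 10 vCPU)
24 vCPU → host 6 (remaining 8 vCPU)
18 vCPU → host 7 (remaining 14 vCPU)
23 vCPU → host 8 (remaining 9 vCPU)
5 vCPU → host 3 (remaining 7 vCPU)
8 hosts × 32 vCPU = 256 vCPU; used 192 vCPU; unused 64 vCPU.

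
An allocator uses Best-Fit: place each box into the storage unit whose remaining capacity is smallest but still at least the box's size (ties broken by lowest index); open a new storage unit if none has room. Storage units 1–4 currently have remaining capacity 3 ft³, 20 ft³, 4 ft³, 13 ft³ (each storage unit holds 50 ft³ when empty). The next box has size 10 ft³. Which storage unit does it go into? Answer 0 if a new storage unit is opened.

4

Storage units with room: storage unit 2 (20 ft³), storage unit 4 (13 ft³).
Tightest fit is storage unit 4 with 13 ft³ free.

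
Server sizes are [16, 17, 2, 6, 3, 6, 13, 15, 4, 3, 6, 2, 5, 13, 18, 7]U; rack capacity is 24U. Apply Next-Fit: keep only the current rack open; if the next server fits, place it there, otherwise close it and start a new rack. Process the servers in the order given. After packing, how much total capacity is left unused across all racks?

Put 16U in rack 1; 8U remain.
Put 17U in rack 2; 7U remain.
Put 2U in rack 2; 5U remain.
Put 6U in rack 3; 18U remain.
Put 3U in rack 3; 15U remain.
Put 6U in rack 3; 9U remain.
Put 13U in rack 4; 11U remain.
Put 15U in rack 5; 9U remain.
Put 4U in rack 5; 5U remain.
Put 3U in rack 5; 2U remain.
Put 6U in rack 6; 18U remain.
Put 2U in rack 6; 16U remain.
Put 5U in rack 6; 11U remain.
Put 13U in rack 7; 11U remain.
Put 18U in rack 8; 6U remain.
Put 7U in rack 9; 17U remain.
9 racks × 24U = 216U; used 136U; unused 80U.

80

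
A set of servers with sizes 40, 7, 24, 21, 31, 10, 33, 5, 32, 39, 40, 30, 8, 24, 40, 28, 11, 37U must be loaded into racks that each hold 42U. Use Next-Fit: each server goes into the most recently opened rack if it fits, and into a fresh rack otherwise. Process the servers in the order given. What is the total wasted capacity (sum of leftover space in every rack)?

Put 40U in rack 1; 2U remain.
Put 7U in rack 2; 35U remain.
Put 24U in rack 2; 11U remain.
Put 21U in rack 3; 21U remain.
Put 31U in rack 4; 11U remain.
Put 10U in rack 4; 1U remain.
Put 33U in rack 5; 9U remain.
Put 5U in rack 5; 4U remain.
Put 32U in rack 6; 10U remain.
Put 39U in rack 7; 3U remain.
Put 40U in rack 8; 2U remain.
Put 30U in rack 9; 12U remain.
Put 8U in rack 9; 4U remain.
Put 24U in rack 10; 18U remain.
Put 40U in rack 11; 2U remain.
Put 28U in rack 12; 14U remain.
Put 11U in rack 12; 3U remain.
Put 37U in rack 13; 5U remain.
13 racks × 42U = 546U; used 460U; unused 86U.

86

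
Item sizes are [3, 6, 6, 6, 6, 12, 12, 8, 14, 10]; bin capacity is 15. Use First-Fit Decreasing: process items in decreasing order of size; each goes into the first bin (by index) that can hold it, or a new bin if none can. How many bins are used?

Sorted descending: 14, 12, 12, 10, 8, 6, 6, 6, 6, 3.
Put 14 in bin 1; 1 remain.
Put 12 in bin 2; 3 remain.
Put 12 in bin 3; 3 remain.
Put 10 in bin 4; 5 remain.
Put 8 in bin 5; 7 remain.
Put 6 in bin 5; 1 remain.
Put 6 in bin 6; 9 remain.
Put 6 in bin 6; 3 remain.
Put 6 in bin 7; 9 remain.
Put 3 in bin 2; 0 remain.
Final bins: [14] [12,3] [12] [10] [8,6] [6,6] [6].

7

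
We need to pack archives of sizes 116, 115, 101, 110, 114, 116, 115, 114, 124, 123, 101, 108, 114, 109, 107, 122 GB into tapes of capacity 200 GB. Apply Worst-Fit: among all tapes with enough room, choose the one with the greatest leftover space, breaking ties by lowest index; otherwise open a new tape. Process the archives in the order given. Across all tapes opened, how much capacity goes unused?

1391

Put 116 GB in tape 1; 84 GB remain.
Put 115 GB in tape 2; 85 GB remain.
Put 101 GB in tape 3; 99 GB remain.
Put 110 GB in tape 4; 90 GB remain.
Put 114 GB in tape 5; 86 GB remain.
Put 116 GB in tape 6; 84 GB remain.
Put 115 GB in tape 7; 85 GB remain.
Put 114 GB in tape 8; 86 GB remain.
Put 124 GB in tape 9; 76 GB remain.
Put 123 GB in tape 10; 77 GB remain.
Put 101 GB in tape 11; 99 GB remain.
Put 108 GB in tape 12; 92 GB remain.
Put 114 GB in tape 13; 86 GB remain.
Put 109 GB in tape 14; 91 GB remain.
Put 107 GB in tape 15; 93 GB remain.
Put 122 GB in tape 16; 78 GB remain.
16 tapes × 200 GB = 3200 GB; used 1809 GB; unused 1391 GB.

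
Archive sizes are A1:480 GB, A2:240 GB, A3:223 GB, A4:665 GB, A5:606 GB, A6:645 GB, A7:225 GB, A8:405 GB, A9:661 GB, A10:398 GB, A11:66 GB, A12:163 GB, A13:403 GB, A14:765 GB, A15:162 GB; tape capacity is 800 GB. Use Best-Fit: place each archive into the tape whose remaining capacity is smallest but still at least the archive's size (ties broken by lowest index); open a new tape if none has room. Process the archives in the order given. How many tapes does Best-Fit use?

10

tape 1: place A1 (480 GB), 320 GB left
tape 1: place A2 (240 GB), 80 GB left
tape 2: place A3 (223 GB), 577 GB left
tape 3: place A4 (665 GB), 135 GB left
tape 4: place A5 (606 GB), 194 GB left
tape 5: place A6 (645 GB), 155 GB left
tape 2: place A7 (225 GB), 352 GB left
tape 6: place A8 (405 GB), 395 GB left
tape 7: place A9 (661 GB), 139 GB left
tape 8: place A10 (398 GB), 402 GB left
tape 1: place A11 (66 GB), 14 GB left
tape 4: place A12 (163 GB), 31 GB left
tape 9: place A13 (403 GB), 397 GB left
tape 10: place A14 (765 GB), 35 GB left
tape 2: place A15 (162 GB), 190 GB left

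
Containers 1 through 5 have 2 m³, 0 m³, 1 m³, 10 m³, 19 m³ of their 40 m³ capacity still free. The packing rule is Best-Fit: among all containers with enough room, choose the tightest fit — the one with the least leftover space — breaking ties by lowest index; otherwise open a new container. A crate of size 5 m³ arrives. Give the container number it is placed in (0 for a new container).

4

Containers with room: container 4 (10 m³), container 5 (19 m³).
Tightest fit is container 4 with 10 m³ free.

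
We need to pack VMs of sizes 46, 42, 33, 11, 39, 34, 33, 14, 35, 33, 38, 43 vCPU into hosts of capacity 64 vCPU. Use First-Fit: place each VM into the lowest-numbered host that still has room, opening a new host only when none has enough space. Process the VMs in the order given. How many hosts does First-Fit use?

host 1: place 46 vCPU, 18 vCPU left
host 2: place 42 vCPU, 22 vCPU left
host 3: place 33 vCPU, 31 vCPU left
host 1: place 11 vCPU, 7 vCPU left
host 4: place 39 vCPU, 25 vCPU left
host 5: place 34 vCPU, 30 vCPU left
host 6: place 33 vCPU, 31 vCPU left
host 2: place 14 vCPU, 8 vCPU left
host 7: place 35 vCPU, 29 vCPU left
host 8: place 33 vCPU, 31 vCPU left
host 9: place 38 vCPU, 26 vCPU left
host 10: place 43 vCPU, 21 vCPU left

10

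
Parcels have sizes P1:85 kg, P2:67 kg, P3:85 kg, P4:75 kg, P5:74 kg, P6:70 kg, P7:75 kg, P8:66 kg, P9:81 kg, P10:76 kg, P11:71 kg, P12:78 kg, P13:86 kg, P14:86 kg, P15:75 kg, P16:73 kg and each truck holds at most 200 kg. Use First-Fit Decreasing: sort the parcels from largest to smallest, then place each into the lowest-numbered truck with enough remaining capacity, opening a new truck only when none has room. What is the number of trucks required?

Sorted descending: 86, 86, 85, 85, 81, 78, 76, 75, 75, 75, 74, 73, 71, 70, 67, 66.
86 kg → truck 1 (remaining 114 kg)
86 kg → truck 1 (remaining 28 kg)
85 kg → truck 2 (remaining 115 kg)
85 kg → truck 2 (remaining 30 kg)
81 kg → truck 3 (remaining 119 kg)
78 kg → truck 3 (remaining 41 kg)
76 kg → truck 4 (remaining 124 kg)
75 kg → truck 4 (remaining 49 kg)
75 kg → truck 5 (remaining 125 kg)
75 kg → truck 5 (remaining 50 kg)
74 kg → truck 6 (remaining 126 kg)
73 kg → truck 6 (remaining 53 kg)
71 kg → truck 7 (remaining 129 kg)
70 kg → truck 7 (remaining 59 kg)
67 kg → truck 8 (remaining 133 kg)
66 kg → truck 8 (remaining 67 kg)
Final trucks: [86,86] [85,85] [81,78] [76,75] [75,75] [74,73] [71,70] [67,66].

8 trucks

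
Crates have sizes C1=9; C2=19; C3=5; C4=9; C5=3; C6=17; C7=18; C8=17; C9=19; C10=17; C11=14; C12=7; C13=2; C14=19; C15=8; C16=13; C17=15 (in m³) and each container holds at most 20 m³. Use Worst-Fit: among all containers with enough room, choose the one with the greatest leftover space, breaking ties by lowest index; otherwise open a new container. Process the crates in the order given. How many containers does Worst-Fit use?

13

C1 (9 m³) → container 1 (remaining 11 m³)
C2 (19 m³) → container 2 (remaining 1 m³)
C3 (5 m³) → container 1 (remaining 6 m³)
C4 (9 m³) → container 3 (remaining 11 m³)
C5 (3 m³) → container 3 (remaining 8 m³)
C6 (17 m³) → container 4 (remaining 3 m³)
C7 (18 m³) → container 5 (remaining 2 m³)
C8 (17 m³) → container 6 (remaining 3 m³)
C9 (19 m³) → container 7 (remaining 1 m³)
C10 (17 m³) → container 8 (remaining 3 m³)
C11 (14 m³) → container 9 (remaining 6 m³)
C12 (7 m³) → container 3 (remaining 1 m³)
C13 (2 m³) → container 1 (remaining 4 m³)
C14 (19 m³) → container 10 (remaining 1 m³)
C15 (8 m³) → container 11 (remaining 12 m³)
C16 (13 m³) → container 12 (remaining 7 m³)
C17 (15 m³) → container 13 (remaining 5 m³)
Final containers: [9,5,2] [19] [9,3,7] [17] [18] [17] [19] [17] [14] [19] [8] [13] [15].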